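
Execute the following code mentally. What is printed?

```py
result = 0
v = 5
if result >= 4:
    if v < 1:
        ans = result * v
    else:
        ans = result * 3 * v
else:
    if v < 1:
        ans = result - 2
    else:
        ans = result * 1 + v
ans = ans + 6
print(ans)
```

result=0, v=5
result >= 4 is False; v < 1 is False
→ ans = result * 1 + v = 5
ans = 5+6 = 11

11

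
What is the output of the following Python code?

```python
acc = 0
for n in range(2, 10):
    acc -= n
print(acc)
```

n=2: acc = 0-2 = -2
n=3: acc = (-2)-3 = -5
n=4: acc = (-5)-4 = -9
n=5: acc = (-9)-5 = -14
n=6: acc = (-14)-6 = -20
n=7: acc = (-20)-7 = -27
n=8: acc = (-27)-8 = -35
n=9: acc = (-35)-9 = -44

-44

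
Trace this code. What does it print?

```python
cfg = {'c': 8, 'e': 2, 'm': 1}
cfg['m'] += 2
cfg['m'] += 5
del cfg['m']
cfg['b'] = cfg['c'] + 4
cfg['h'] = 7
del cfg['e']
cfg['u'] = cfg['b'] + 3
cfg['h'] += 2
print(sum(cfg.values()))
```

44

cfg['m'] = 1+2 = 3 → {'c': 8, 'e': 2, 'm': 3}
cfg['m'] = 3+5 = 8 → {'c': 8, 'e': 2, 'm': 8}
del 'm' → {'c': 8, 'e': 2}
cfg['b'] = cfg['c']+4 = 12 → {'c': 8, 'e': 2, 'b': 12}
cfg['h'] = 7 → {'c': 8, 'e': 2, 'b': 12, 'h': 7}
del 'e' → {'c': 8, 'b': 12, 'h': 7}
cfg['u'] = cfg['b']+3 = 15 → {'c': 8, 'b': 12, 'h': 7, 'u': 15}
cfg['h'] = 7+2 = 9 → {'c': 8, 'b': 12, 'h': 9, 'u': 15}
sum of values = 44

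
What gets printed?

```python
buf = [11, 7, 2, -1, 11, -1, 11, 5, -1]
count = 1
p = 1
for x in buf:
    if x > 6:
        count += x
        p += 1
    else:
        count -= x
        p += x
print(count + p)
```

x=11: >6, count = 1+11 = 12; p=2
x=7: >6, count = 12+7 = 19; p=3
x=2: not >6, count = 19-2 = 17; p=5
x=-1: not >6, count = 17-(-1) = 18; p=4
x=11: >6, count = 18+11 = 29; p=5
x=-1: not >6, count = 29-(-1) = 30; p=4
x=11: >6, count = 30+11 = 41; p=5
x=5: not >6, count = 41-5 = 36; p=10
x=-1: not >6, count = 36-(-1) = 37; p=9
count+p = 37+9 = 46

46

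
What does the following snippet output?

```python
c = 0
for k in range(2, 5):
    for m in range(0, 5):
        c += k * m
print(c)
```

90

k=2,m=0: c = 0+0 = 0
k=2,m=1: c = 0+2 = 2
k=2,m=2: c = 2+4 = 6
k=2,m=3: c = 6+6 = 12
k=2,m=4: c = 12+8 = 20
k=3,m=0: c = 20+0 = 20
k=3,m=1: c = 20+3 = 23
k=3,m=2: c = 23+6 = 29
k=3,m=3: c = 29+9 = 38
k=3,m=4: c = 38+12 = 50
k=4,m=0: c = 50+0 = 50
k=4,m=1: c = 50+4 = 54
k=4,m=2: c = 54+8 = 62
k=4,m=3: c = 62+12 = 74
k=4,m=4: c = 74+16 = 90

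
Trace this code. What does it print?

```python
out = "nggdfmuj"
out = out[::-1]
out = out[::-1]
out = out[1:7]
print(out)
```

ggdfmu

reverse → 'jumfdggn'
reverse → 'nggdfmuj'
slice [1:7] → 'ggdfmu'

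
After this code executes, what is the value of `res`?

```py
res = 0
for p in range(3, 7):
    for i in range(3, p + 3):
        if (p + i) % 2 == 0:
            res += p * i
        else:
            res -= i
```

210

p=3,i=3: even sum, res = 0+9 = 9
p=3,i=4: odd sum, res = 9-4 = 5
p=3,i=5: even sum, res = 5+15 = 20
p=4,i=3: odd sum, res = 20-3 = 17
p=4,i=4: even sum, res = 17+16 = 33
p=4,i=5: odd sum, res = 33-5 = 28
p=4,i=6: even sum, res = 28+24 = 52
p=5,i=3: even sum, res = 52+15 = 67
p=5,i=4: odd sum, res = 67-4 = 63
p=5,i=5: even sum, res = 63+25 = 88
p=5,i=6: odd sum, res = 88-6 = 82
p=5,i=7: even sum, res = 82+35 = 117
p=6,i=3: odd sum, res = 117-3 = 114
p=6,i=4: even sum, res = 114+24 = 138
p=6,i=5: odd sum, res = 138-5 = 133
p=6,i=6: even sum, res = 133+36 = 169
p=6,i=7: odd sum, res = 169-7 = 162
p=6,i=8: even sum, res = 162+48 = 210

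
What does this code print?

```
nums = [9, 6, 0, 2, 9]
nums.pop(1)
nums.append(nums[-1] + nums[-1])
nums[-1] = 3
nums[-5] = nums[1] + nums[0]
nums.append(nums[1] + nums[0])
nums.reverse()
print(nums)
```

[9, 3, 9, 2, 0, 9]

pop(1) removes 6 → [9, 0, 2, 9]
append nums[-1]+nums[-1] = 9+9 = 18 → [9, 0, 2, 9, 18]
nums[-1] = 3 → [9, 0, 2, 9, 3]
nums[-5] = nums[1]+nums[0] = 0+9 = 9 → [9, 0, 2, 9, 3]
append nums[1]+nums[0] = 0+9 = 9 → [9, 0, 2, 9, 3, 9]
reverse → [9, 3, 9, 2, 0, 9]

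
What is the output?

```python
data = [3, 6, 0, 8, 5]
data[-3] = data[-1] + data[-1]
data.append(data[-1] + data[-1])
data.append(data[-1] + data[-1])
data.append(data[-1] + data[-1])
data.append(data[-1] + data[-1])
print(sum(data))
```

data[-3] = data[-1]+data[-1] = 5+5 = 10 → [3, 6, 10, 8, 5]
append data[-1]+data[-1] = 5+5 = 10 → [3, 6, 10, 8, 5, 10]
append data[-1]+data[-1] = 10+10 = 20 → [3, 6, 10, 8, 5, 10, 20]
append data[-1]+data[-1] = 20+20 = 40 → [3, 6, 10, 8, 5, 10, 20, 40]
append data[-1]+data[-1] = 40+40 = 80 → [3, 6, 10, 8, 5, 10, 20, 40, 80]
sum = 182

182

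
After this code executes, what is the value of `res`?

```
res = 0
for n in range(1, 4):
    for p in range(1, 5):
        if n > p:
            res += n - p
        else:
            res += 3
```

31

n=1,p=1: not 1>1, res = 0+3 = 3
n=1,p=2: not 1>2, res = 3+3 = 6
n=1,p=3: not 1>3, res = 6+3 = 9
n=1,p=4: not 1>4, res = 9+3 = 12
n=2,p=1: 2>1, res = 12+1 = 13
n=2,p=2: not 2>2, res = 13+3 = 16
n=2,p=3: not 2>3, res = 16+3 = 19
n=2,p=4: not 2>4, res = 19+3 = 22
n=3,p=1: 3>1, res = 22+2 = 24
n=3,p=2: 3>2, res = 24+1 = 25
n=3,p=3: not 3>3, res = 25+3 = 28
n=3,p=4: not 3>4, res = 28+3 = 31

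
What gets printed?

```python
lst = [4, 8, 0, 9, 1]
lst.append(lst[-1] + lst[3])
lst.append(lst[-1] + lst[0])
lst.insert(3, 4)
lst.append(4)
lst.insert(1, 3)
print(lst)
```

append lst[-1]+lst[3] = 1+9 = 10 → [4, 8, 0, 9, 1, 10]
append lst[-1]+lst[0] = 10+4 = 14 → [4, 8, 0, 9, 1, 10, 14]
insert 4 at 3 → [4, 8, 0, 4, 9, 1, 10, 14]
append 4 → [4, 8, 0, 4, 9, 1, 10, 14, 4]
insert 3 at 1 → [4, 3, 8, 0, 4, 9, 1, 10, 14, 4]

[4, 3, 8, 0, 4, 9, 1, 10, 14, 4]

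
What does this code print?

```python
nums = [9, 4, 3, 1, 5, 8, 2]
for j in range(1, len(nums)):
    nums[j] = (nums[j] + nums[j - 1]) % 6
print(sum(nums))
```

j=1: nums[1] = (4+9)%6 = 1 → [9, 1, 3, 1, 5, 8, 2]
j=2: nums[2] = (3+1)%6 = 4 → [9, 1, 4, 1, 5, 8, 2]
j=3: nums[3] = (1+4)%6 = 5 → [9, 1, 4, 5, 5, 8, 2]
j=4: nums[4] = (5+5)%6 = 4 → [9, 1, 4, 5, 4, 8, 2]
j=5: nums[5] = (8+4)%6 = 0 → [9, 1, 4, 5, 4, 0, 2]
j=6: nums[6] = (2+0)%6 = 2 → [9, 1, 4, 5, 4, 0, 2]
sum = 25

25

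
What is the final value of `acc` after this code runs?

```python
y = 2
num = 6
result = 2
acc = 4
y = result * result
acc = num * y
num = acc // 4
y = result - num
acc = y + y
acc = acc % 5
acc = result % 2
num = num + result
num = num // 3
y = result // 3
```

0

y = 2*2 = 4
acc = 6*4 = 24
num = 24//4 = 6
y = 2-6 = -4
acc = (-4)+(-4) = -8
acc = (-8)%5 = 2
acc = 2%2 = 0
num = 6+2 = 8
num = 8//3 = 2
y = 2//3 = 0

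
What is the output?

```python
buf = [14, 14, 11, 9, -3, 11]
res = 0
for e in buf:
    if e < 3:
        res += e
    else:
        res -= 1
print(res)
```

-8

e=14: not <3, res = 0-1 = -1
e=14: not <3, res = (-1)-1 = -2
e=11: not <3, res = (-2)-1 = -3
e=9: not <3, res = (-3)-1 = -4
e=-3: <3, res = (-4)+(-3) = -7
e=11: not <3, res = (-7)-1 = -8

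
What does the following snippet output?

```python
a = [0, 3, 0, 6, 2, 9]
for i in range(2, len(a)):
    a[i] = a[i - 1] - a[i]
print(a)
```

[0, 3, 3, -3, -5, -14]

i=2: a[2] = 3-0 = 3 → [0, 3, 3, 6, 2, 9]
i=3: a[3] = 3-6 = -3 → [0, 3, 3, -3, 2, 9]
i=4: a[4] = (-3)-2 = -5 → [0, 3, 3, -3, -5, 9]
i=5: a[5] = (-5)-9 = -14 → [0, 3, 3, -3, -5, -14]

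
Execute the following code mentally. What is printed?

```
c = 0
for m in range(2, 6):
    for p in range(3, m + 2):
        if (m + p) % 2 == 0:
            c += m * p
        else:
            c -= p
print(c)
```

m=2,p=3: odd sum, c = 0-3 = -3
m=3,p=3: even sum, c = (-3)+9 = 6
m=3,p=4: odd sum, c = 6-4 = 2
m=4,p=3: odd sum, c = 2-3 = -1
m=4,p=4: even sum, c = (-1)+16 = 15
m=4,p=5: odd sum, c = 15-5 = 10
m=5,p=3: even sum, c = 10+15 = 25
m=5,p=4: odd sum, c = 25-4 = 21
m=5,p=5: even sum, c = 21+25 = 46
m=5,p=6: odd sum, c = 46-6 = 40

40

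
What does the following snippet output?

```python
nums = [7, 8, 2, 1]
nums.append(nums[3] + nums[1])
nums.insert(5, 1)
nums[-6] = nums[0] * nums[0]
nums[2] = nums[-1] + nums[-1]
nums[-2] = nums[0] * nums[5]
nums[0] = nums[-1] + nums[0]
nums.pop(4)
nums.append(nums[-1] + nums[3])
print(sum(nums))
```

64

append nums[3]+nums[1] = 1+8 = 9 → [7, 8, 2, 1, 9]
insert 1 at 5 → [7, 8, 2, 1, 9, 1]
nums[-6] = nums[0]*nums[0] = 7*7 = 49 → [49, 8, 2, 1, 9, 1]
nums[2] = nums[-1]+nums[-1] = 1+1 = 2 → [49, 8, 2, 1, 9, 1]
nums[-2] = nums[0]*nums[5] = 49*1 = 49 → [49, 8, 2, 1, 49, 1]
nums[0] = nums[-1]+nums[0] = 1+49 = 50 → [50, 8, 2, 1, 49, 1]
pop(4) removes 49 → [50, 8, 2, 1, 1]
append nums[-1]+nums[3] = 1+1 = 2 → [50, 8, 2, 1, 1, 2]
sum = 64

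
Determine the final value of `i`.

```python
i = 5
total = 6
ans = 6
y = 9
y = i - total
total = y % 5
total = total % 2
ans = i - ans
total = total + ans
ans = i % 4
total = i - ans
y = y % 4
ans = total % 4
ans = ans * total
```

y = 5-6 = -1
total = (-1)%5 = 4
total = 4%2 = 0
ans = 5-6 = -1
total = 0+(-1) = -1
ans = 5%4 = 1
total = 5-1 = 4
y = (-1)%4 = 3
ans = 4%4 = 0
ans = 0*4 = 0

5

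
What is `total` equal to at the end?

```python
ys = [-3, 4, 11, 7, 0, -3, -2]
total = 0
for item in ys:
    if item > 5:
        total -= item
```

item=-3: not >5
item=4: not >5
item=11: >5, total = 0-11 = -11
item=7: >5, total = (-11)-7 = -18
item=0: not >5
item=-3: not >5
item=-2: not >5

-18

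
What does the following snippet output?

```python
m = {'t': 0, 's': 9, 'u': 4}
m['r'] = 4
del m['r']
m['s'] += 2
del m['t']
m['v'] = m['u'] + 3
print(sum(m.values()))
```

m['r'] = 4 → {'t': 0, 's': 9, 'u': 4, 'r': 4}
del 'r' → {'t': 0, 's': 9, 'u': 4}
m['s'] = 9+2 = 11 → {'t': 0, 's': 11, 'u': 4}
del 't' → {'s': 11, 'u': 4}
m['v'] = m['u']+3 = 7 → {'s': 11, 'u': 4, 'v': 7}
sum of values = 22

22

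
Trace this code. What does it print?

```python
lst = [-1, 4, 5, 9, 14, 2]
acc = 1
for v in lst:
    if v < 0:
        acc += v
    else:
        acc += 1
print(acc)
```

v=-1: <0, acc = 1+(-1) = 0
v=4: not <0, acc = 0+1 = 1
v=5: not <0, acc = 1+1 = 2
v=9: not <0, acc = 2+1 = 3
v=14: not <0, acc = 3+1 = 4
v=2: not <0, acc = 4+1 = 5

5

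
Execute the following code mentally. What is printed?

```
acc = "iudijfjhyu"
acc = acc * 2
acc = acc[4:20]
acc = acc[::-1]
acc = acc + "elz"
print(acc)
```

uyhjfjiduiuyhjfjelz

repeat ×2 → 'iudijfjhyuiudijfjhyu'
slice [4:20] → 'jfjhyuiudijfjhyu'
reverse → 'uyhjfjiduiuyhjfj'
+ 'elz' → 'uyhjfjiduiuyhjfjelz'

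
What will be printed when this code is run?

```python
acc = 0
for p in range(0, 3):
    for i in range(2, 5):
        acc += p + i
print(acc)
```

p=0,i=2: acc = 0+2 = 2
p=0,i=3: acc = 2+3 = 5
p=0,i=4: acc = 5+4 = 9
p=1,i=2: acc = 9+3 = 12
p=1,i=3: acc = 12+4 = 16
p=1,i=4: acc = 16+5 = 21
p=2,i=2: acc = 21+4 = 25
p=2,i=3: acc = 25+5 = 30
p=2,i=4: acc = 30+6 = 36

36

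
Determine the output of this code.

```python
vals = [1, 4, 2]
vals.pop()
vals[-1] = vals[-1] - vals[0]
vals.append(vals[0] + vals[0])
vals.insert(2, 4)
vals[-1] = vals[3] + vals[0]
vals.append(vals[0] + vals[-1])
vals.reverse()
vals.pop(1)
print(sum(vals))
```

12

pop() removes 2 → [1, 4]
vals[-1] = vals[-1]-vals[0] = 4-1 = 3 → [1, 3]
append vals[0]+vals[0] = 1+1 = 2 → [1, 3, 2]
insert 4 at 2 → [1, 3, 4, 2]
vals[-1] = vals[3]+vals[0] = 2+1 = 3 → [1, 3, 4, 3]
append vals[0]+vals[-1] = 1+3 = 4 → [1, 3, 4, 3, 4]
reverse → [4, 3, 4, 3, 1]
pop(1) removes 3 → [4, 4, 3, 1]
sum = 12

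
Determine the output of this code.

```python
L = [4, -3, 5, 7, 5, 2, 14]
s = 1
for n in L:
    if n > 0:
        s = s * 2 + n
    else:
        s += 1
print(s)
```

n=4: >0, s = 1*2+4 = 6
n=-3: not >0, s = 6+1 = 7
n=5: >0, s = 7*2+5 = 19
n=7: >0, s = 19*2+7 = 45
n=5: >0, s = 45*2+5 = 95
n=2: >0, s = 95*2+2 = 192
n=14: >0, s = 192*2+14 = 398

398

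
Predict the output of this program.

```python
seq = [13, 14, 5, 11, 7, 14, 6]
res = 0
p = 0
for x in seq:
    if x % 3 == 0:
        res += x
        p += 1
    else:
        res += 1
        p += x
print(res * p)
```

780

x=13: not %3==0, res = 0+1 = 1; p=13
x=14: not %3==0, res = 1+1 = 2; p=27
x=5: not %3==0, res = 2+1 = 3; p=32
x=11: not %3==0, res = 3+1 = 4; p=43
x=7: not %3==0, res = 4+1 = 5; p=50
x=14: not %3==0, res = 5+1 = 6; p=64
x=6: %3==0, res = 6+6 = 12; p=65
res*p = 12*65 = 780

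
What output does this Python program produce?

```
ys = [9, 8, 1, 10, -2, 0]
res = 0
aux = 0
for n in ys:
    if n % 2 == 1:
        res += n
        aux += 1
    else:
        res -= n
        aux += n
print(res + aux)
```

12

n=9: odd, res = 0+9 = 9; aux=1
n=8: not odd, res = 9-8 = 1; aux=9
n=1: odd, res = 1+1 = 2; aux=10
n=10: not odd, res = 2-10 = -8; aux=20
n=-2: not odd, res = (-8)-(-2) = -6; aux=18
n=0: not odd, res = (-6)-0 = -6; aux=18
res+aux = (-6)+18 = 12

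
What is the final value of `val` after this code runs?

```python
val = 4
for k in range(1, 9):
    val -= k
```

k=1: val = 4-1 = 3
k=2: val = 3-2 = 1
k=3: val = 1-3 = -2
k=4: val = (-2)-4 = -6
k=5: val = (-6)-5 = -11
k=6: val = (-11)-6 = -17
k=7: val = (-17)-7 = -24
k=8: val = (-24)-8 = -32

-32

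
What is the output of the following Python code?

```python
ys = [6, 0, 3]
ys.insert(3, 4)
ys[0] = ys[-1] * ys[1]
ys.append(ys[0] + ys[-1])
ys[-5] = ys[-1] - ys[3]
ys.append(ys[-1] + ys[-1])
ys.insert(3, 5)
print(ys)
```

insert 4 at 3 → [6, 0, 3, 4]
ys[0] = ys[-1]*ys[1] = 4*0 = 0 → [0, 0, 3, 4]
append ys[0]+ys[-1] = 0+4 = 4 → [0, 0, 3, 4, 4]
ys[-5] = ys[-1]-ys[3] = 4-4 = 0 → [0, 0, 3, 4, 4]
append ys[-1]+ys[-1] = 4+4 = 8 → [0, 0, 3, 4, 4, 8]
insert 5 at 3 → [0, 0, 3, 5, 4, 4, 8]

[0, 0, 3, 5, 4, 4, 8]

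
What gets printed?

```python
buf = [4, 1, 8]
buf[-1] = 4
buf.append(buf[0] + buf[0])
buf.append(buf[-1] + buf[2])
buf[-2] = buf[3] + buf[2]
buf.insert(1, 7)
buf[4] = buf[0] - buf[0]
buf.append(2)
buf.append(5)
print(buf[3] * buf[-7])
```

buf[-1] = 4 → [4, 1, 4]
append buf[0]+buf[0] = 4+4 = 8 → [4, 1, 4, 8]
append buf[-1]+buf[2] = 8+4 = 12 → [4, 1, 4, 8, 12]
buf[-2] = buf[3]+buf[2] = 8+4 = 12 → [4, 1, 4, 12, 12]
insert 7 at 1 → [4, 7, 1, 4, 12, 12]
buf[4] = buf[0]-buf[0] = 4-4 = 0 → [4, 7, 1, 4, 0, 12]
append 2 → [4, 7, 1, 4, 0, 12, 2]
append 5 → [4, 7, 1, 4, 0, 12, 2, 5]
buf[3]*buf[-7] = 4*7 = 28

28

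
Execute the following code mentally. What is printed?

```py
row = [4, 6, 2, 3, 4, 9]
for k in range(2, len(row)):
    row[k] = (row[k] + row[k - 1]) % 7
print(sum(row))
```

k=2: row[2] = (2+6)%7 = 1 → [4, 6, 1, 3, 4, 9]
k=3: row[3] = (3+1)%7 = 4 → [4, 6, 1, 4, 4, 9]
k=4: row[4] = (4+4)%7 = 1 → [4, 6, 1, 4, 1, 9]
k=5: row[5] = (9+1)%7 = 3 → [4, 6, 1, 4, 1, 3]
sum = 19

19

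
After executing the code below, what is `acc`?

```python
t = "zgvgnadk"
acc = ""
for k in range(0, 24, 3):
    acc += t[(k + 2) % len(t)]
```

k=0: add t[2]='v' → 'v'
k=3: add t[5]='a' → 'va'
k=6: add t[0]='z' → 'vaz'
k=9: add t[3]='g' → 'vazg'
k=12: add t[6]='d' → 'vazgd'
k=15: add t[1]='g' → 'vazgdg'
k=18: add t[4]='n' → 'vazgdgn'
k=21: add t[7]='k' → 'vazgdgnk'

'vazgdgnk'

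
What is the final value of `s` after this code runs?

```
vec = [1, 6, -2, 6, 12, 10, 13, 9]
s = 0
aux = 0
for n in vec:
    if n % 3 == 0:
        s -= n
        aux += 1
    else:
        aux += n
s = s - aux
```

n=1: not %3==0; aux=1
n=6: %3==0, s = 0-6 = -6; aux=2
n=-2: not %3==0; aux=0
n=6: %3==0, s = (-6)-6 = -12; aux=1
n=12: %3==0, s = (-12)-12 = -24; aux=2
n=10: not %3==0; aux=12
n=13: not %3==0; aux=25
n=9: %3==0, s = (-24)-9 = -33; aux=26
s-aux = (-33)-26 = -59

-59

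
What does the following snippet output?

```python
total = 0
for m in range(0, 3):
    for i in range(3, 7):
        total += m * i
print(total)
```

54

m=0,i=3: total = 0+0 = 0
m=0,i=4: total = 0+0 = 0
m=0,i=5: total = 0+0 = 0
m=0,i=6: total = 0+0 = 0
m=1,i=3: total = 0+3 = 3
m=1,i=4: total = 3+4 = 7
m=1,i=5: total = 7+5 = 12
m=1,i=6: total = 12+6 = 18
m=2,i=3: total = 18+6 = 24
m=2,i=4: total = 24+8 = 32
m=2,i=5: total = 32+10 = 42
m=2,i=6: total = 42+12 = 54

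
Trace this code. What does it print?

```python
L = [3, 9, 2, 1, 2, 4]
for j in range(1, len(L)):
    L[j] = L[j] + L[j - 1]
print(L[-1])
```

21

j=1: L[1] = 9+3 = 12 → [3, 12, 2, 1, 2, 4]
j=2: L[2] = 2+12 = 14 → [3, 12, 14, 1, 2, 4]
j=3: L[3] = 1+14 = 15 → [3, 12, 14, 15, 2, 4]
j=4: L[4] = 2+15 = 17 → [3, 12, 14, 15, 17, 4]
j=5: L[5] = 4+17 = 21 → [3, 12, 14, 15, 17, 21]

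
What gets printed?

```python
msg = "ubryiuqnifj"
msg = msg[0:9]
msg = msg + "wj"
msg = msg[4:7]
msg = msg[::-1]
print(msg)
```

qui

slice [0:9] → 'ubryiuqni'
+ 'wj' → 'ubryiuqniwj'
slice [4:7] → 'iuq'
reverse → 'qui'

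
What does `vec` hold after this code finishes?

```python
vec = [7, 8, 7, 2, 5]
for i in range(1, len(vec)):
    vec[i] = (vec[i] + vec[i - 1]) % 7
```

i=1: vec[1] = (8+7)%7 = 1 → [7, 1, 7, 2, 5]
i=2: vec[2] = (7+1)%7 = 1 → [7, 1, 1, 2, 5]
i=3: vec[3] = (2+1)%7 = 3 → [7, 1, 1, 3, 5]
i=4: vec[4] = (5+3)%7 = 1 → [7, 1, 1, 3, 1]

[7, 1, 1, 3, 1]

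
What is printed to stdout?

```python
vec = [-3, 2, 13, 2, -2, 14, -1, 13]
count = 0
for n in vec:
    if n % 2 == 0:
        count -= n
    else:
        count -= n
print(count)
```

-38

n=-3: not even, count = 0-(-3) = 3
n=2: even, count = 3-2 = 1
n=13: not even, count = 1-13 = -12
n=2: even, count = (-12)-2 = -14
n=-2: even, count = (-14)-(-2) = -12
n=14: even, count = (-12)-14 = -26
n=-1: not even, count = (-26)-(-1) = -25
n=13: not even, count = (-25)-13 = -38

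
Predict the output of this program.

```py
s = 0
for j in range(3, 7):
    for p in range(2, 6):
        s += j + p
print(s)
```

j=3,p=2: s = 0+5 = 5
j=3,p=3: s = 5+6 = 11
j=3,p=4: s = 11+7 = 18
j=3,p=5: s = 18+8 = 26
j=4,p=2: s = 26+6 = 32
j=4,p=3: s = 32+7 = 39
j=4,p=4: s = 39+8 = 47
j=4,p=5: s = 47+9 = 56
j=5,p=2: s = 56+7 = 63
j=5,p=3: s = 63+8 = 71
j=5,p=4: s = 71+9 = 80
j=5,p=5: s = 80+10 = 90
j=6,p=2: s = 90+8 = 98
j=6,p=3: s = 98+9 = 107
j=6,p=4: s = 107+10 = 117
j=6,p=5: s = 117+11 = 128

128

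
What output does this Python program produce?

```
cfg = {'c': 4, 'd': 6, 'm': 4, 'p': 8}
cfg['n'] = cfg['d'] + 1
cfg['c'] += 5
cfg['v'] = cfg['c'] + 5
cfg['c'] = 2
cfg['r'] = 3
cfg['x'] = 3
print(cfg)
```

cfg['n'] = cfg['d']+1 = 7 → {'c': 4, 'd': 6, 'm': 4, 'p': 8, 'n': 7}
cfg['c'] = 4+5 = 9 → {'c': 9, 'd': 6, 'm': 4, 'p': 8, 'n': 7}
cfg['v'] = cfg['c']+5 = 14 → {'c': 9, 'd': 6, 'm': 4, 'p': 8, 'n': 7, 'v': 14}
cfg['c'] = 2 → {'c': 2, 'd': 6, 'm': 4, 'p': 8, 'n': 7, 'v': 14}
cfg['r'] = 3 → {'c': 2, 'd': 6, 'm': 4, 'p': 8, 'n': 7, 'v': 14, 'r': 3}
cfg['x'] = 3 → {'c': 2, 'd': 6, 'm': 4, 'p': 8, 'n': 7, 'v': 14, 'r': 3, 'x': 3}

{'c': 2, 'd': 6, 'm': 4, 'p': 8, 'n': 7, 'v': 14, 'r': 3, 'x': 3}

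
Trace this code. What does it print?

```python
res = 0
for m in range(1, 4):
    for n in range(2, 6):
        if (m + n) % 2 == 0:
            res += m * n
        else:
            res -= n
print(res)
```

24

m=1,n=2: odd sum, res = 0-2 = -2
m=1,n=3: even sum, res = (-2)+3 = 1
m=1,n=4: odd sum, res = 1-4 = -3
m=1,n=5: even sum, res = (-3)+5 = 2
m=2,n=2: even sum, res = 2+4 = 6
m=2,n=3: odd sum, res = 6-3 = 3
m=2,n=4: even sum, res = 3+8 = 11
m=2,n=5: odd sum, res = 11-5 = 6
m=3,n=2: odd sum, res = 6-2 = 4
m=3,n=3: even sum, res = 4+9 = 13
m=3,n=4: odd sum, res = 13-4 = 9
m=3,n=5: even sum, res = 9+15 = 24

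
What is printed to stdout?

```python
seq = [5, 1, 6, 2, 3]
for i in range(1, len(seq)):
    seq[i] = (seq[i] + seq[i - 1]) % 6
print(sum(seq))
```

12

i=1: seq[1] = (1+5)%6 = 0 → [5, 0, 6, 2, 3]
i=2: seq[2] = (6+0)%6 = 0 → [5, 0, 0, 2, 3]
i=3: seq[3] = (2+0)%6 = 2 → [5, 0, 0, 2, 3]
i=4: seq[4] = (3+2)%6 = 5 → [5, 0, 0, 2, 5]
sum = 12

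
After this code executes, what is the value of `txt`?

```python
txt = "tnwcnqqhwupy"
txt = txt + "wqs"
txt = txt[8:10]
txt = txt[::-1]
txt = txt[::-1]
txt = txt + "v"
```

'wuv'

+ 'wqs' → 'tnwcnqqhwupywqs'
slice [8:10] → 'wu'
reverse → 'uw'
reverse → 'wu'
+ 'v' → 'wuv'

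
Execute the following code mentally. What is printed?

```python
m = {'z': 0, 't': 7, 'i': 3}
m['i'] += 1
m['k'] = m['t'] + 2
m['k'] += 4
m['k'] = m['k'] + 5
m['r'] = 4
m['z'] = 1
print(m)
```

m['i'] = 3+1 = 4 → {'z': 0, 't': 7, 'i': 4}
m['k'] = m['t']+2 = 9 → {'z': 0, 't': 7, 'i': 4, 'k': 9}
m['k'] = 9+4 = 13 → {'z': 0, 't': 7, 'i': 4, 'k': 13}
m['k'] = m['k']+5 = 18 → {'z': 0, 't': 7, 'i': 4, 'k': 18}
m['r'] = 4 → {'z': 0, 't': 7, 'i': 4, 'k': 18, 'r': 4}
m['z'] = 1 → {'z': 1, 't': 7, 'i': 4, 'k': 18, 'r': 4}

{'z': 1, 't': 7, 'i': 4, 'k': 18, 'r': 4}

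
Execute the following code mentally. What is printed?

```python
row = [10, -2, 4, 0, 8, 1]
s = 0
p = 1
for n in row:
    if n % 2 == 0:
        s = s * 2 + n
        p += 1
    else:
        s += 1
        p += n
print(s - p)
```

n=10: even, s = 0*2+10 = 10; p=2
n=-2: even, s = 10*2+(-2) = 18; p=3
n=4: even, s = 18*2+4 = 40; p=4
n=0: even, s = 40*2+0 = 80; p=5
n=8: even, s = 80*2+8 = 168; p=6
n=1: not even, s = 168+1 = 169; p=7
s-p = 169-7 = 162

162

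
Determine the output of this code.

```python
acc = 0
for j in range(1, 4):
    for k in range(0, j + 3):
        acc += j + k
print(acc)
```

63

j=1,k=0: acc = 0+1 = 1
j=1,k=1: acc = 1+2 = 3
j=1,k=2: acc = 3+3 = 6
j=1,k=3: acc = 6+4 = 10
j=2,k=0: acc = 10+2 = 12
j=2,k=1: acc = 12+3 = 15
j=2,k=2: acc = 15+4 = 19
j=2,k=3: acc = 19+5 = 24
j=2,k=4: acc = 24+6 = 30
j=3,k=0: acc = 30+3 = 33
j=3,k=1: acc = 33+4 = 37
j=3,k=2: acc = 37+5 = 42
j=3,k=3: acc = 42+6 = 48
j=3,k=4: acc = 48+7 = 55
j=3,k=5: acc = 55+8 = 63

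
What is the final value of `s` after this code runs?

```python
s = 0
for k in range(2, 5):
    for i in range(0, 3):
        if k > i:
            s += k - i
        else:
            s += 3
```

21

k=2,i=0: 2>0, s = 0+2 = 2
k=2,i=1: 2>1, s = 2+1 = 3
k=2,i=2: not 2>2, s = 3+3 = 6
k=3,i=0: 3>0, s = 6+3 = 9
k=3,i=1: 3>1, s = 9+2 = 11
k=3,i=2: 3>2, s = 11+1 = 12
k=4,i=0: 4>0, s = 12+4 = 16
k=4,i=1: 4>1, s = 16+3 = 19
k=4,i=2: 4>2, s = 19+2 = 21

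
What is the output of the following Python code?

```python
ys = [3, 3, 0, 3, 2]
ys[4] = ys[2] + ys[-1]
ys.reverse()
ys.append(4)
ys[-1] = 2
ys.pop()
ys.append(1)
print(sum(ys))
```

12

ys[4] = ys[2]+ys[-1] = 0+2 = 2 → [3, 3, 0, 3, 2]
reverse → [2, 3, 0, 3, 3]
append 4 → [2, 3, 0, 3, 3, 4]
ys[-1] = 2 → [2, 3, 0, 3, 3, 2]
pop() removes 2 → [2, 3, 0, 3, 3]
append 1 → [2, 3, 0, 3, 3, 1]
sum = 12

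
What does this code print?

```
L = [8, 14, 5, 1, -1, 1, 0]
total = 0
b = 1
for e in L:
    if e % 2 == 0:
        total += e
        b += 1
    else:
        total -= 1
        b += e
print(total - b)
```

e=8: even, total = 0+8 = 8; b=2
e=14: even, total = 8+14 = 22; b=3
e=5: not even, total = 22-1 = 21; b=8
e=1: not even, total = 21-1 = 20; b=9
e=-1: not even, total = 20-1 = 19; b=8
e=1: not even, total = 19-1 = 18; b=9
e=0: even, total = 18+0 = 18; b=10
total-b = 18-10 = 8

8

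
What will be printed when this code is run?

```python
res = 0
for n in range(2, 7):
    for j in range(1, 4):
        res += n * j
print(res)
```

n=2,j=1: res = 0+2 = 2
n=2,j=2: res = 2+4 = 6
n=2,j=3: res = 6+6 = 12
n=3,j=1: res = 12+3 = 15
n=3,j=2: res = 15+6 = 21
n=3,j=3: res = 21+9 = 30
n=4,j=1: res = 30+4 = 34
n=4,j=2: res = 34+8 = 42
n=4,j=3: res = 42+12 = 54
n=5,j=1: res = 54+5 = 59
n=5,j=2: res = 59+10 = 69
n=5,j=3: res = 69+15 = 84
n=6,j=1: res = 84+6 = 90
n=6,j=2: res = 90+12 = 102
n=6,j=3: res = 102+18 = 120

120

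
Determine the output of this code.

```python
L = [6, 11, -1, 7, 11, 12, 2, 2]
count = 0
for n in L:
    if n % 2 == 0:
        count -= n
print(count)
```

n=6: even, count = 0-6 = -6
n=11: not even
n=-1: not even
n=7: not even
n=11: not even
n=12: even, count = (-6)-12 = -18
n=2: even, count = (-18)-2 = -20
n=2: even, count = (-20)-2 = -22

-22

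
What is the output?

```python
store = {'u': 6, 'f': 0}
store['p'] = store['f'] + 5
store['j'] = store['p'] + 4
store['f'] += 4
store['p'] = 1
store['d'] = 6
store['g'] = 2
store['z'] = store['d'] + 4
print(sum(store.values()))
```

store['p'] = store['f']+5 = 5 → {'u': 6, 'f': 0, 'p': 5}
store['j'] = store['p']+4 = 9 → {'u': 6, 'f': 0, 'p': 5, 'j': 9}
store['f'] = 0+4 = 4 → {'u': 6, 'f': 4, 'p': 5, 'j': 9}
store['p'] = 1 → {'u': 6, 'f': 4, 'p': 1, 'j': 9}
store['d'] = 6 → {'u': 6, 'f': 4, 'p': 1, 'j': 9, 'd': 6}
store['g'] = 2 → {'u': 6, 'f': 4, 'p': 1, 'j': 9, 'd': 6, 'g': 2}
store['z'] = store['d']+4 = 10 → {'u': 6, 'f': 4, 'p': 1, 'j': 9, 'd': 6, 'g': 2, 'z': 10}
sum of values = 38

38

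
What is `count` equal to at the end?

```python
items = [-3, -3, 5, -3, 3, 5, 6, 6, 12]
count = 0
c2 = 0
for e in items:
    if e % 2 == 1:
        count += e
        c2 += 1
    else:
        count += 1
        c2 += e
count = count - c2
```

-23

e=-3: odd, count = 0+(-3) = -3; c2=1
e=-3: odd, count = (-3)+(-3) = -6; c2=2
e=5: odd, count = (-6)+5 = -1; c2=3
e=-3: odd, count = (-1)+(-3) = -4; c2=4
e=3: odd, count = (-4)+3 = -1; c2=5
e=5: odd, count = (-1)+5 = 4; c2=6
e=6: not odd, count = 4+1 = 5; c2=12
e=6: not odd, count = 5+1 = 6; c2=18
e=12: not odd, count = 6+1 = 7; c2=30
count-c2 = 7-30 = -23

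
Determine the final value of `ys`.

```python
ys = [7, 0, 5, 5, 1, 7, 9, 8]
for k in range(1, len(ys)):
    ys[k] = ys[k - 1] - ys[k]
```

[7, 7, 2, -3, -4, -11, -20, -28]

k=1: ys[1] = 7-0 = 7 → [7, 7, 5, 5, 1, 7, 9, 8]
k=2: ys[2] = 7-5 = 2 → [7, 7, 2, 5, 1, 7, 9, 8]
k=3: ys[3] = 2-5 = -3 → [7, 7, 2, -3, 1, 7, 9, 8]
k=4: ys[4] = (-3)-1 = -4 → [7, 7, 2, -3, -4, 7, 9, 8]
k=5: ys[5] = (-4)-7 = -11 → [7, 7, 2, -3, -4, -11, 9, 8]
k=6: ys[6] = (-11)-9 = -20 → [7, 7, 2, -3, -4, -11, -20, 8]
k=7: ys[7] = (-20)-8 = -28 → [7, 7, 2, -3, -4, -11, -20, -28]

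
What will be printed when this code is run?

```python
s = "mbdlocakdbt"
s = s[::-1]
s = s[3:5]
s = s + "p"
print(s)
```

kap

reverse → 'tbdkacoldbm'
slice [3:5] → 'ka'
+ 'p' → 'kap'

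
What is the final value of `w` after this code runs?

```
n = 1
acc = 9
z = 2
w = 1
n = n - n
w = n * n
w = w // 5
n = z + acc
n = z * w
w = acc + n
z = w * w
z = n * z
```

9

n = 1-1 = 0
w = 0*0 = 0
w = 0//5 = 0
n = 2+9 = 11
n = 2*0 = 0
w = 9+0 = 9
z = 9*9 = 81
z = 0*81 = 0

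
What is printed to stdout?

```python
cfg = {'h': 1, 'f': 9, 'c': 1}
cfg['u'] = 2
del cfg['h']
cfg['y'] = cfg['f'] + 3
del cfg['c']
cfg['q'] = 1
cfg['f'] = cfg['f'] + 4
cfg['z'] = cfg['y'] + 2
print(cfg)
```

{'f': 13, 'u': 2, 'y': 12, 'q': 1, 'z': 14}

cfg['u'] = 2 → {'h': 1, 'f': 9, 'c': 1, 'u': 2}
del 'h' → {'f': 9, 'c': 1, 'u': 2}
cfg['y'] = cfg['f']+3 = 12 → {'f': 9, 'c': 1, 'u': 2, 'y': 12}
del 'c' → {'f': 9, 'u': 2, 'y': 12}
cfg['q'] = 1 → {'f': 9, 'u': 2, 'y': 12, 'q': 1}
cfg['f'] = cfg['f']+4 = 13 → {'f': 13, 'u': 2, 'y': 12, 'q': 1}
cfg['z'] = cfg['y']+2 = 14 → {'f': 13, 'u': 2, 'y': 12, 'q': 1, 'z': 14}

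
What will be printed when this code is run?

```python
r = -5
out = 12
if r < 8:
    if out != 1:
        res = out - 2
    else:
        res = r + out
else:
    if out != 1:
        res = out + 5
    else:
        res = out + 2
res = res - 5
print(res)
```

r=-5, out=12
r < 8 is True; out != 1 is True
→ res = out - 2 = 10
res = 10-5 = 5

5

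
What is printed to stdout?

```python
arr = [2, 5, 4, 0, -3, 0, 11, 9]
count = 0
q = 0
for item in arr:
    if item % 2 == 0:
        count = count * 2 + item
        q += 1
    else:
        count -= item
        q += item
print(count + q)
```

4

item=2: even, count = 0*2+2 = 2; q=1
item=5: not even, count = 2-5 = -3; q=6
item=4: even, count = (-3)*2+4 = -2; q=7
item=0: even, count = (-2)*2+0 = -4; q=8
item=-3: not even, count = (-4)-(-3) = -1; q=5
item=0: even, count = (-1)*2+0 = -2; q=6
item=11: not even, count = (-2)-11 = -13; q=17
item=9: not even, count = (-13)-9 = -22; q=26
count+q = (-22)+26 = 4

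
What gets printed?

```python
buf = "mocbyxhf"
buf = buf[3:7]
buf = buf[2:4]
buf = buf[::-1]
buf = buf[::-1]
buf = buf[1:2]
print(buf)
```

slice [3:7] → 'byxh'
slice [2:4] → 'xh'
reverse → 'hx'
reverse → 'xh'
slice [1:2] → 'h'

h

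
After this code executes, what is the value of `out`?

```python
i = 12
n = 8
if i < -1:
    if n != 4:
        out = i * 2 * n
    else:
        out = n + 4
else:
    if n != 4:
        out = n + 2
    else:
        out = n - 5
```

10

i=12, n=8
i < -1 is False; n != 4 is True
→ out = n + 2 = 10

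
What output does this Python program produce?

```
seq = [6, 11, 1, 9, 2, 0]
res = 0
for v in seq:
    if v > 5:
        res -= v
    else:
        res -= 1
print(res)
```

-29

v=6: >5, res = 0-6 = -6
v=11: >5, res = (-6)-11 = -17
v=1: not >5, res = (-17)-1 = -18
v=9: >5, res = (-18)-9 = -27
v=2: not >5, res = (-27)-1 = -28
v=0: not >5, res = (-28)-1 = -29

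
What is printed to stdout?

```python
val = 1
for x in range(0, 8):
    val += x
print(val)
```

29

x=0: val = 1+0 = 1
x=1: val = 1+1 = 2
x=2: val = 2+2 = 4
x=3: val = 4+3 = 7
x=4: val = 7+4 = 11
x=5: val = 11+5 = 16
x=6: val = 16+6 = 22
x=7: val = 22+7 = 29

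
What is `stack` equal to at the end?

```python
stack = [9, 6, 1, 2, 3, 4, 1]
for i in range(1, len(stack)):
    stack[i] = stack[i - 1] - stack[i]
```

i=1: stack[1] = 9-6 = 3 → [9, 3, 1, 2, 3, 4, 1]
i=2: stack[2] = 3-1 = 2 → [9, 3, 2, 2, 3, 4, 1]
i=3: stack[3] = 2-2 = 0 → [9, 3, 2, 0, 3, 4, 1]
i=4: stack[4] = 0-3 = -3 → [9, 3, 2, 0, -3, 4, 1]
i=5: stack[5] = (-3)-4 = -7 → [9, 3, 2, 0, -3, -7, 1]
i=6: stack[6] = (-7)-1 = -8 → [9, 3, 2, 0, -3, -7, -8]

[9, 3, 2, 0, -3, -7, -8]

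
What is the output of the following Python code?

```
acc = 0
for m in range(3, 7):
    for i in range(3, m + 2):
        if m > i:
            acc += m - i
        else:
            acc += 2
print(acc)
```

26

m=3,i=3: not 3>3, acc = 0+2 = 2
m=3,i=4: not 3>4, acc = 2+2 = 4
m=4,i=3: 4>3, acc = 4+1 = 5
m=4,i=4: not 4>4, acc = 5+2 = 7
m=4,i=5: not 4>5, acc = 7+2 = 9
m=5,i=3: 5>3, acc = 9+2 = 11
m=5,i=4: 5>4, acc = 11+1 = 12
m=5,i=5: not 5>5, acc = 12+2 = 14
m=5,i=6: not 5>6, acc = 14+2 = 16
m=6,i=3: 6>3, acc = 16+3 = 19
m=6,i=4: 6>4, acc = 19+2 = 21
m=6,i=5: 6>5, acc = 21+1 = 22
m=6,i=6: not 6>6, acc = 22+2 = 24
m=6,i=7: not 6>7, acc = 24+2 = 26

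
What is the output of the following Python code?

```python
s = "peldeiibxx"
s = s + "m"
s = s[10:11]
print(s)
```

m

+ 'm' → 'peldeiibxxm'
slice [10:11] → 'm'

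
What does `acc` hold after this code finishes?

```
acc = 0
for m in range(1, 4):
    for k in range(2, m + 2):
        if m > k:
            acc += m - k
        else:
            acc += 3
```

16

m=1,k=2: not 1>2, acc = 0+3 = 3
m=2,k=2: not 2>2, acc = 3+3 = 6
m=2,k=3: not 2>3, acc = 6+3 = 9
m=3,k=2: 3>2, acc = 9+1 = 10
m=3,k=3: not 3>3, acc = 10+3 = 13
m=3,k=4: not 3>4, acc = 13+3 = 16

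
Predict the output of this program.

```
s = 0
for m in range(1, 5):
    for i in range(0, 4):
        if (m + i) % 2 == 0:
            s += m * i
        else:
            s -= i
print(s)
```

m=1,i=0: odd sum, s = 0-0 = 0
m=1,i=1: even sum, s = 0+1 = 1
m=1,i=2: odd sum, s = 1-2 = -1
m=1,i=3: even sum, s = (-1)+3 = 2
m=2,i=0: even sum, s = 2+0 = 2
m=2,i=1: odd sum, s = 2-1 = 1
m=2,i=2: even sum, s = 1+4 = 5
m=2,i=3: odd sum, s = 5-3 = 2
m=3,i=0: odd sum, s = 2-0 = 2
m=3,i=1: even sum, s = 2+3 = 5
m=3,i=2: odd sum, s = 5-2 = 3
m=3,i=3: even sum, s = 3+9 = 12
m=4,i=0: even sum, s = 12+0 = 12
m=4,i=1: odd sum, s = 12-1 = 11
m=4,i=2: even sum, s = 11+8 = 19
m=4,i=3: odd sum, s = 19-3 = 16

16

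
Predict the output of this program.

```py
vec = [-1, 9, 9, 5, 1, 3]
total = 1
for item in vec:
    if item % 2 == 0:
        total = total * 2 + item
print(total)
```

item=-1: not even
item=9: not even
item=9: not even
item=5: not even
item=1: not even
item=3: not even

1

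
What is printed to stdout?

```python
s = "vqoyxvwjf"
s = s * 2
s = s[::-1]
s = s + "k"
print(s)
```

repeat ×2 → 'vqoyxvwjfvqoyxvwjf'
reverse → 'fjwvxyoqvfjwvxyoqv'
+ 'k' → 'fjwvxyoqvfjwvxyoqvk'

fjwvxyoqvfjwvxyoqvk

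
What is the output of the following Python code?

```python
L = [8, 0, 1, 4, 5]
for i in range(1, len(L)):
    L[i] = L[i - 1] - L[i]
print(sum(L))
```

24

i=1: L[1] = 8-0 = 8 → [8, 8, 1, 4, 5]
i=2: L[2] = 8-1 = 7 → [8, 8, 7, 4, 5]
i=3: L[3] = 7-4 = 3 → [8, 8, 7, 3, 5]
i=4: L[4] = 3-5 = -2 → [8, 8, 7, 3, -2]
sum = 24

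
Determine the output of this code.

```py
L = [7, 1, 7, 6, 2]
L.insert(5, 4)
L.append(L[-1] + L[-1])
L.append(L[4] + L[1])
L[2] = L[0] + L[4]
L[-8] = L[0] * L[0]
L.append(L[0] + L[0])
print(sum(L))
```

180

insert 4 at 5 → [7, 1, 7, 6, 2, 4]
append L[-1]+L[-1] = 4+4 = 8 → [7, 1, 7, 6, 2, 4, 8]
append L[4]+L[1] = 2+1 = 3 → [7, 1, 7, 6, 2, 4, 8, 3]
L[2] = L[0]+L[4] = 7+2 = 9 → [7, 1, 9, 6, 2, 4, 8, 3]
L[-8] = L[0]*L[0] = 7*7 = 49 → [49, 1, 9, 6, 2, 4, 8, 3]
append L[0]+L[0] = 49+49 = 98 → [49, 1, 9, 6, 2, 4, 8, 3, 98]
sum = 180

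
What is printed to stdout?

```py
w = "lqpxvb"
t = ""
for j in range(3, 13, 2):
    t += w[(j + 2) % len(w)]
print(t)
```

bqxbq

j=3: add w[5]='b' → 'b'
j=5: add w[1]='q' → 'bq'
j=7: add w[3]='x' → 'bqx'
j=9: add w[5]='b' → 'bqxb'
j=11: add w[1]='q' → 'bqxbq'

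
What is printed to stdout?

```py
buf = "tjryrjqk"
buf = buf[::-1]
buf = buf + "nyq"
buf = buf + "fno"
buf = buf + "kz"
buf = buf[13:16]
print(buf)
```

okz

reverse → 'kqjryrjt'
+ 'nyq' → 'kqjryrjtnyq'
+ 'fno' → 'kqjryrjtnyqfno'
+ 'kz' → 'kqjryrjtnyqfnokz'
slice [13:16] → 'okz'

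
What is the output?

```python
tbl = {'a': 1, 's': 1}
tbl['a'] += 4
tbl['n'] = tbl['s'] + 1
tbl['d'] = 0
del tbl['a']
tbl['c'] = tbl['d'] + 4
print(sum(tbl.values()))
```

7

tbl['a'] = 1+4 = 5 → {'a': 5, 's': 1}
tbl['n'] = tbl['s']+1 = 2 → {'a': 5, 's': 1, 'n': 2}
tbl['d'] = 0 → {'a': 5, 's': 1, 'n': 2, 'd': 0}
del 'a' → {'s': 1, 'n': 2, 'd': 0}
tbl['c'] = tbl['d']+4 = 4 → {'s': 1, 'n': 2, 'd': 0, 'c': 4}
sum of values = 7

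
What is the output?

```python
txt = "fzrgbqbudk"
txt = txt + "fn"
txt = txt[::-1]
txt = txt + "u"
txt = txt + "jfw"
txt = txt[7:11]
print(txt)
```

+ 'fn' → 'fzrgbqbudkfn'
reverse → 'nfkdubqbgrzf'
+ 'u' → 'nfkdubqbgrzfu'
+ 'jfw' → 'nfkdubqbgrzfujfw'
slice [7:11] → 'bgrz'

bgrz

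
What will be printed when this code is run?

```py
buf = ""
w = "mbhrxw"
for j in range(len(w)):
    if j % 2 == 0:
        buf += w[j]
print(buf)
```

mhx

j=0: add 'm' → 'm'
j=1: skip
j=2: add 'h' → 'mh'
j=3: skip
j=4: add 'x' → 'mhx'
j=5: skip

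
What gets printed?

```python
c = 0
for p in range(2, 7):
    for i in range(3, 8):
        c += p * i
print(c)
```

p=2,i=3: c = 0+6 = 6
p=2,i=4: c = 6+8 = 14
p=2,i=5: c = 14+10 = 24
p=2,i=6: c = 24+12 = 36
p=2,i=7: c = 36+14 = 50
p=3,i=3: c = 50+9 = 59
p=3,i=4: c = 59+12 = 71
p=3,i=5: c = 71+15 = 86
p=3,i=6: c = 86+18 = 104
p=3,i=7: c = 104+21 = 125
p=4,i=3: c = 125+12 = 137
p=4,i=4: c = 137+16 = 153
p=4,i=5: c = 153+20 = 173
p=4,i=6: c = 173+24 = 197
p=4,i=7: c = 197+28 = 225
p=5,i=3: c = 225+15 = 240
p=5,i=4: c = 240+20 = 260
p=5,i=5: c = 260+25 = 285
p=5,i=6: c = 285+30 = 315
p=5,i=7: c = 315+35 = 350
p=6,i=3: c = 350+18 = 368
p=6,i=4: c = 368+24 = 392
p=6,i=5: c = 392+30 = 422
p=6,i=6: c = 422+36 = 458
p=6,i=7: c = 458+42 = 500

500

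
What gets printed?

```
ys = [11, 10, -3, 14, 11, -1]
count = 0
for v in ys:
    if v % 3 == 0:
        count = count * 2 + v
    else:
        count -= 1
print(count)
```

-10

v=11: not %3==0, count = 0-1 = -1
v=10: not %3==0, count = (-1)-1 = -2
v=-3: %3==0, count = (-2)*2+(-3) = -7
v=14: not %3==0, count = (-7)-1 = -8
v=11: not %3==0, count = (-8)-1 = -9
v=-1: not %3==0, count = (-9)-1 = -10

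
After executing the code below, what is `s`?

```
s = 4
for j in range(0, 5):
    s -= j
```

j=0: s = 4-0 = 4
j=1: s = 4-1 = 3
j=2: s = 3-2 = 1
j=3: s = 1-3 = -2
j=4: s = (-2)-4 = -6

-6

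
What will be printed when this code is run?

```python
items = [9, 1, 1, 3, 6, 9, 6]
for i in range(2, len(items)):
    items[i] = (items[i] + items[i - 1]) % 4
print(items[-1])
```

2

i=2: items[2] = (1+1)%4 = 2 → [9, 1, 2, 3, 6, 9, 6]
i=3: items[3] = (3+2)%4 = 1 → [9, 1, 2, 1, 6, 9, 6]
i=4: items[4] = (6+1)%4 = 3 → [9, 1, 2, 1, 3, 9, 6]
i=5: items[5] = (9+3)%4 = 0 → [9, 1, 2, 1, 3, 0, 6]
i=6: items[6] = (6+0)%4 = 2 → [9, 1, 2, 1, 3, 0, 2]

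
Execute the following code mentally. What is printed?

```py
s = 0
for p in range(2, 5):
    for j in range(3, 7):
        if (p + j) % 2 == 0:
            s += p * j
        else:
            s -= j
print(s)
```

p=2,j=3: odd sum, s = 0-3 = -3
p=2,j=4: even sum, s = (-3)+8 = 5
p=2,j=5: odd sum, s = 5-5 = 0
p=2,j=6: even sum, s = 0+12 = 12
p=3,j=3: even sum, s = 12+9 = 21
p=3,j=4: odd sum, s = 21-4 = 17
p=3,j=5: even sum, s = 17+15 = 32
p=3,j=6: odd sum, s = 32-6 = 26
p=4,j=3: odd sum, s = 26-3 = 23
p=4,j=4: even sum, s = 23+16 = 39
p=4,j=5: odd sum, s = 39-5 = 34
p=4,j=6: even sum, s = 34+24 = 58

58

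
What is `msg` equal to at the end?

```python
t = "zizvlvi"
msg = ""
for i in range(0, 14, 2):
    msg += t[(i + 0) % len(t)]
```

'zzliivv'

i=0: add t[0]='z' → 'z'
i=2: add t[2]='z' → 'zz'
i=4: add t[4]='l' → 'zzl'
i=6: add t[6]='i' → 'zzli'
i=8: add t[1]='i' → 'zzlii'
i=10: add t[3]='v' → 'zzliiv'
i=12: add t[5]='v' → 'zzliivv'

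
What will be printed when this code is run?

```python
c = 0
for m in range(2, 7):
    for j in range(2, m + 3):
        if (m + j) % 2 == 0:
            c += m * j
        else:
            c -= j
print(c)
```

235

m=2,j=2: even sum, c = 0+4 = 4
m=2,j=3: odd sum, c = 4-3 = 1
m=2,j=4: even sum, c = 1+8 = 9
m=3,j=2: odd sum, c = 9-2 = 7
m=3,j=3: even sum, c = 7+9 = 16
m=3,j=4: odd sum, c = 16-4 = 12
m=3,j=5: even sum, c = 12+15 = 27
m=4,j=2: even sum, c = 27+8 = 35
m=4,j=3: odd sum, c = 35-3 = 32
m=4,j=4: even sum, c = 32+16 = 48
m=4,j=5: odd sum, c = 48-5 = 43
m=4,j=6: even sum, c = 43+24 = 67
m=5,j=2: odd sum, c = 67-2 = 65
m=5,j=3: even sum, c = 65+15 = 80
m=5,j=4: odd sum, c = 80-4 = 76
m=5,j=5: even sum, c = 76+25 = 101
m=5,j=6: odd sum, c = 101-6 = 95
m=5,j=7: even sum, c = 95+35 = 130
m=6,j=2: even sum, c = 130+12 = 142
m=6,j=3: odd sum, c = 142-3 = 139
m=6,j=4: even sum, c = 139+24 = 163
m=6,j=5: odd sum, c = 163-5 = 158
m=6,j=6: even sum, c = 158+36 = 194
m=6,j=7: odd sum, c = 194-7 = 187
m=6,j=8: even sum, c = 187+48 = 235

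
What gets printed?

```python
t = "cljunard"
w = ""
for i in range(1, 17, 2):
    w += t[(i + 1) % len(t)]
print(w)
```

jnrcjnrc

i=1: add t[2]='j' → 'j'
i=3: add t[4]='n' → 'jn'
i=5: add t[6]='r' → 'jnr'
i=7: add t[0]='c' → 'jnrc'
i=9: add t[2]='j' → 'jnrcj'
i=11: add t[4]='n' → 'jnrcjn'
i=13: add t[6]='r' → 'jnrcjnr'
i=15: add t[0]='c' → 'jnrcjnrc'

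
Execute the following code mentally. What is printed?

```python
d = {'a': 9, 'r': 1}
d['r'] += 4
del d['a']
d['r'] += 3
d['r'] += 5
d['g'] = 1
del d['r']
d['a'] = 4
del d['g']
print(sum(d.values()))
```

4

d['r'] = 1+4 = 5 → {'a': 9, 'r': 5}
del 'a' → {'r': 5}
d['r'] = 5+3 = 8 → {'r': 8}
d['r'] = 8+5 = 13 → {'r': 13}
d['g'] = 1 → {'r': 13, 'g': 1}
del 'r' → {'g': 1}
d['a'] = 4 → {'g': 1, 'a': 4}
del 'g' → {'a': 4}
sum of values = 4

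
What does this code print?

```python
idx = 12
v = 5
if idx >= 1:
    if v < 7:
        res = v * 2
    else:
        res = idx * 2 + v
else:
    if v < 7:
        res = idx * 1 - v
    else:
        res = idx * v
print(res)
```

idx=12, v=5
idx >= 1 is True; v < 7 is True
→ res = v * 2 = 10

10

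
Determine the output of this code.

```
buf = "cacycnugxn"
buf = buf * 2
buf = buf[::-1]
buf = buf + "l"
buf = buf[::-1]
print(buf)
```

repeat ×2 → 'cacycnugxncacycnugxn'
reverse → 'nxguncycacnxguncycac'
+ 'l' → 'nxguncycacnxguncycacl'
reverse → 'lcacycnugxncacycnugxn'

lcacycnugxncacycnugxn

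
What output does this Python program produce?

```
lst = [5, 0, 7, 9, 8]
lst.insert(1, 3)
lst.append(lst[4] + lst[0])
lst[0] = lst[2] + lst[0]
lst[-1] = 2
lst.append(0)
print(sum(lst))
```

insert 3 at 1 → [5, 3, 0, 7, 9, 8]
append lst[4]+lst[0] = 9+5 = 14 → [5, 3, 0, 7, 9, 8, 14]
lst[0] = lst[2]+lst[0] = 0+5 = 5 → [5, 3, 0, 7, 9, 8, 14]
lst[-1] = 2 → [5, 3, 0, 7, 9, 8, 2]
append 0 → [5, 3, 0, 7, 9, 8, 2, 0]
sum = 34

34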